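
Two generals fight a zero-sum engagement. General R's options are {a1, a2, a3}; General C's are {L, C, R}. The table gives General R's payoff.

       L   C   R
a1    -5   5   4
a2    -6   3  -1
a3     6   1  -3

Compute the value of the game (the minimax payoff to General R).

Row minima: a1 → -5, a2 → -6, a3 → -3; maximin = -3.
Column maxima: L → 6, C → 5, R → 4; minimax = 4.
-3 ≠ 4, so there is no saddle point; optimal play is mixed.
a2 is strictly dominated by a1, so General R never plays it.
C is strictly dominated by R (it gives General R strictly more in every row), so General C never plays it.
On the remaining 2×2 (a1, a3 vs L, R):
Let General R play a1 with probability p. Expected payoff against L: (-5)p + 6(1−p) = −11p + 6; against R: 4p + (-3)(1−p) = 7p − 3.
Setting these equal: −11p + 6 = 7p − 3 ⇒ −18p = -9 ⇒ p = 1/2, and the value is (-11)·(1/2) + 6 = 1/2.
For General C: with q = P(L), equating a1's and a3's payoffs gives −9q + 4 = 9q − 3 ⇒ q = 7/18.

1/2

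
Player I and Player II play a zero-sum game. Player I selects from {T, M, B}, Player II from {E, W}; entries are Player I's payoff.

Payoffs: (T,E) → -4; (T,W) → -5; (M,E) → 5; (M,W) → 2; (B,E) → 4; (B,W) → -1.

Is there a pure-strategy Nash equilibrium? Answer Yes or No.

Row minima: T → -5, M → 2, B → -1; maximin = 2.
Column maxima: E → 5, W → 2; minimax = 2.
maximin = minimax = 2, so a saddle point exists.

Yes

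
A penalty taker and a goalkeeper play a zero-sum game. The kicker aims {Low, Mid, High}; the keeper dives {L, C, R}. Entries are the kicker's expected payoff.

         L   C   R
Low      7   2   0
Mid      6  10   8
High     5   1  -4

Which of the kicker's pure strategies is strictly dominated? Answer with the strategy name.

High

Low gives a strictly higher payoff than High against every column: 7 > 5, 2 > 1, 0 > -4.
So High is strictly dominated and the kicker never plays it.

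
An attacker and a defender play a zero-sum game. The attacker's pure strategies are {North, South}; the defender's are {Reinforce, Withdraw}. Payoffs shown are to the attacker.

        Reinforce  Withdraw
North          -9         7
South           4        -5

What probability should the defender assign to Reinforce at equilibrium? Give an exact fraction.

Row minima: North → -9, South → -5; maximin = -5.
Column maxima: Reinforce → 4, Withdraw → 7; minimax = 4.
-5 ≠ 4, so there is no saddle point; optimal play is mixed.
Let the attacker play North with probability p. Expected payoff against Reinforce: (-9)p + 4(1−p) = −13p + 4; against Withdraw: 7p + (-5)(1−p) = 12p − 5.
Setting these equal: −13p + 4 = 12p − 5 ⇒ −25p = -9 ⇒ p = 9/25, and the value is (-13)·(9/25) + 4 = -17/25.
For the defender: with q = P(Reinforce), equating North's and South's payoffs gives −16q + 7 = 9q − 5 ⇒ q = 12/25.

12/25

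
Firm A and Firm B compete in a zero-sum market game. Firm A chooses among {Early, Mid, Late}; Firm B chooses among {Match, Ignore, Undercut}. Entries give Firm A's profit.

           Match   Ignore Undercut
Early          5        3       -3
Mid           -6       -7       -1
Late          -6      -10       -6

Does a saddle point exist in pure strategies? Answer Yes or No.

No

Row minima: Early → -3, Mid → -7, Late → -10; maximin = -3.
Column maxima: Match → 5, Ignore → 3, Undercut → -1; minimax = -1.
-3 ≠ -1, so no pure-strategy equilibrium exists.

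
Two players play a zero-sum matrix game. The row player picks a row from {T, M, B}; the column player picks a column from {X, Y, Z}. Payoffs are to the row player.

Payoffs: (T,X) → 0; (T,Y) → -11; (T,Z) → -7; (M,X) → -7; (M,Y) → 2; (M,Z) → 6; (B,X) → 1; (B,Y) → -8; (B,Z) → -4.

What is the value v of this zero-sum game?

Row minima: T → -11, M → -7, B → -8; maximin = -7.
Column maxima: X → 1, Y → 2, Z → 6; minimax = 1.
-7 ≠ 1, so there is no saddle point; optimal play is mixed.
T is strictly dominated by B, so the row player never plays it.
Z is strictly dominated by Y (it gives the row player strictly more in every row), so the column player never plays it.
On the remaining 2×2 (M, B vs X, Y):
Let the row player play M with probability p. Expected payoff against X: (-7)p + 1(1−p) = −8p + 1; against Y: 2p + (-8)(1−p) = 10p − 8.
Setting these equal: −8p + 1 = 10p − 8 ⇒ −18p = -9 ⇒ p = 1/2, and the value is (-8)·(1/2) + 1 = -3.
For the column player: with q = P(X), equating M's and B's payoffs gives −9q + 2 = 9q − 8 ⇒ q = 5/9.

-3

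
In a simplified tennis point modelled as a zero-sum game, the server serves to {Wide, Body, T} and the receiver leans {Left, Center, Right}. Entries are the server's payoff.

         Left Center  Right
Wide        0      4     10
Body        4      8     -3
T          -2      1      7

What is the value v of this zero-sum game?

40/17

Row minima: Wide → 0, Body → -3, T → -2; maximin = 0.
Column maxima: Left → 4, Center → 8, Right → 10; minimax = 4.
0 ≠ 4, so there is no saddle point; optimal play is mixed.
T is strictly dominated by Wide, so the server never plays it.
Center is strictly dominated by Left (it gives the server strictly more in every row), so the receiver never plays it.
On the remaining 2×2 (Wide, Body vs Left, Right):
Let the server play Wide with probability p. Expected payoff against Left: 0p + 4(1−p) = −4p + 4; against Right: 10p + (-3)(1−p) = 13p − 3.
Setting these equal: −4p + 4 = 13p − 3 ⇒ −17p = -7 ⇒ p = 7/17, and the value is (-4)·(7/17) + 4 = 40/17.
For the receiver: with q = P(Left), equating Wide's and Body's payoffs gives −10q + 10 = 7q − 3 ⇒ q = 13/17.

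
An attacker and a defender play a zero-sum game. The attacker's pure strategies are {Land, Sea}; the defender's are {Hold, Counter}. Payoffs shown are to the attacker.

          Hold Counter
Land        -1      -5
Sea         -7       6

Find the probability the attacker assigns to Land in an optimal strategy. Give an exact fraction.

13/17

Row minima: Land → -5, Sea → -7; maximin = -5.
Column maxima: Hold → -1, Counter → 6; minimax = -1.
-5 ≠ -1, so there is no saddle point; optimal play is mixed.
Let the attacker play Land with probability p. Expected payoff against Hold: (-1)p + (-7)(1−p) = 6p − 7; against Counter: (-5)p + 6(1−p) = −11p + 6.
Setting these equal: 6p − 7 = −11p + 6 ⇒ 17p = 13 ⇒ p = 13/17, and the value is (6)·(13/17) − 7 = -41/17.
For the defender: with q = P(Hold), equating Land's and Sea's payoffs gives 4q − 5 = −13q + 6 ⇒ q = 11/17.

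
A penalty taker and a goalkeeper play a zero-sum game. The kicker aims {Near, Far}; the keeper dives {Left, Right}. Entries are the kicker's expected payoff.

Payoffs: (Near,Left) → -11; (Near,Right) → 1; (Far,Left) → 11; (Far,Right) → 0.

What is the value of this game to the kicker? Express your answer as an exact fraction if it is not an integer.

11/23

Row minima: Near → -11, Far → 0; maximin = 0.
Column maxima: Left → 11, Right → 1; minimax = 1.
0 ≠ 1, so there is no saddle point; optimal play is mixed.
Let the kicker play Near with probability p. Expected payoff against Left: (-11)p + 11(1−p) = −22p + 11; against Right: 1p + 0(1−p) = p.
Setting these equal: −22p + 11 = p ⇒ −23p = -11 ⇒ p = 11/23, and the value is (-22)·(11/23) + 11 = 11/23.
For the keeper: with q = P(Left), equating Near's and Far's payoffs gives −12q + 1 = 11q ⇒ q = 1/23.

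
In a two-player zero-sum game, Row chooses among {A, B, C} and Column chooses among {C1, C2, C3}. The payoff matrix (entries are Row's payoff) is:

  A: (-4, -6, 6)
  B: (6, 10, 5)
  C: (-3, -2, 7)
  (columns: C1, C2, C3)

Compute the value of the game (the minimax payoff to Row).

Row minima: A → -6, B → 5, C → -3; maximin = 5.
Column maxima: C1 → 6, C2 → 10, C3 → 7; minimax = 6.
5 ≠ 6, so there is no saddle point; optimal play is mixed.
A is strictly dominated by C, so Row never plays it.
With A eliminated, C2 is strictly dominated by C1 (it gives Row strictly more in every remaining row), so Column never plays it.
On the remaining 2×2 (B, C vs C1, C3):
Let Row play B with probability p. Expected payoff against C1: 6p + (-3)(1−p) = 9p − 3; against C3: 5p + 7(1−p) = −2p + 7.
Setting these equal: 9p − 3 = −2p + 7 ⇒ 11p = 10 ⇒ p = 10/11, and the value is (9)·(10/11) − 3 = 57/11.
For Column: with q = P(C1), equating B's and C's payoffs gives q + 5 = −10q + 7 ⇒ q = 2/11.

57/11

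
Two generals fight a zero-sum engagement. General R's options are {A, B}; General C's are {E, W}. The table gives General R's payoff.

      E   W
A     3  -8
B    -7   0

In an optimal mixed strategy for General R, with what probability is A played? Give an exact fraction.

7/18

Row minima: A → -8, B → -7; maximin = -7.
Column maxima: E → 3, W → 0; minimax = 0.
-7 ≠ 0, so there is no saddle point; optimal play is mixed.
Let General R play A with probability p. Expected payoff against E: 3p + (-7)(1−p) = 10p − 7; against W: (-8)p + 0(1−p) = −8p.
Setting these equal: 10p − 7 = −8p ⇒ 18p = 7 ⇒ p = 7/18, and the value is (10)·(7/18) − 7 = -28/9.
For General C: with q = P(E), equating A's and B's payoffs gives 11q − 8 = −7q ⇒ q = 4/9.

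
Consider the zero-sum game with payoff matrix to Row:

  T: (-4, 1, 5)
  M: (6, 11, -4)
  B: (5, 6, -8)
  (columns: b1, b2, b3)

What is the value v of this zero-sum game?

Row minima: T → -4, M → -4, B → -8; maximin = -4.
Column maxima: b1 → 6, b2 → 11, b3 → 5; minimax = 5.
-4 ≠ 5, so there is no saddle point; optimal play is mixed.
B is strictly dominated by M, so Row never plays it.
b2 is strictly dominated by b1 (it gives Row strictly more in every row), so Column never plays it.
On the remaining 2×2 (T, M vs b1, b3):
Let Row play T with probability p. Expected payoff against b1: (-4)p + 6(1−p) = −10p + 6; against b3: 5p + (-4)(1−p) = 9p − 4.
Setting these equal: −10p + 6 = 9p − 4 ⇒ −19p = -10 ⇒ p = 10/19, and the value is (-10)·(10/19) + 6 = 14/19.
For Column: with q = P(b1), equating T's and M's payoffs gives −9q + 5 = 10q − 4 ⇒ q = 9/19.

14/19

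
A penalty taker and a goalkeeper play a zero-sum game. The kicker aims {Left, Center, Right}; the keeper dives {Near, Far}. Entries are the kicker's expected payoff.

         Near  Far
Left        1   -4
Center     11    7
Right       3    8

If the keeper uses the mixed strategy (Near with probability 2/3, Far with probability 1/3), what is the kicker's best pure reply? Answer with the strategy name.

Expected payoff of Left: (2/3)·1 + (1/3)·(-4) = -2/3.
Expected payoff of Center: (2/3)·11 + (1/3)·7 = 29/3.
Expected payoff of Right: (2/3)·3 + (1/3)·8 = 14/3.
The largest is 29/3, so the kicker's best response is Center.

Center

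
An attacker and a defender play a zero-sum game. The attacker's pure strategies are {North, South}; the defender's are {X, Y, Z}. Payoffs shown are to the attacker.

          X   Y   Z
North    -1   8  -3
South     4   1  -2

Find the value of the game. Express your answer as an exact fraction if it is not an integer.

-2

Row minima: North → -3, South → -2; maximin = -2.
Column maxima: X → 4, Y → 8, Z → -2; minimax = -2.
Since maximin = minimax = -2, there is a saddle point and the value is -2.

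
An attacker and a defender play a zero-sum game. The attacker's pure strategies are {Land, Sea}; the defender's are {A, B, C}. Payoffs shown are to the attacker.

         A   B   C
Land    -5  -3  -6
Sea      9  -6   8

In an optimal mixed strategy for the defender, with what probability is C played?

3/17

Row minima: Land → -6, Sea → -6; maximin = -6.
Column maxima: A → 9, B → -3, C → 8; minimax = -3.
-6 ≠ -3, so there is no saddle point; optimal play is mixed.
A is strictly dominated by C (it gives the attacker strictly more in every row), so the defender never plays it.
On the remaining 2×2 (Land, Sea vs B, C):
Let the attacker play Land with probability p. Expected payoff against B: (-3)p + (-6)(1−p) = 3p − 6; against C: (-6)p + 8(1−p) = −14p + 8.
Setting these equal: 3p − 6 = −14p + 8 ⇒ 17p = 14 ⇒ p = 14/17, and the value is (3)·(14/17) − 6 = -60/17.
For the defender: with q = P(B), equating Land's and Sea's payoffs gives 3q − 6 = −14q + 8 ⇒ q = 14/17.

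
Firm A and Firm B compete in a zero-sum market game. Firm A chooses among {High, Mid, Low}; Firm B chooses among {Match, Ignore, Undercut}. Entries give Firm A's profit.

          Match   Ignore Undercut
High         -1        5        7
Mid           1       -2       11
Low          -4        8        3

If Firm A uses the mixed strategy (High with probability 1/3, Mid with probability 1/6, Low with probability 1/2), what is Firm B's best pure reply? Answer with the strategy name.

Match

If Firm B plays Match, Firm A's expected payoff is (1/3)·(-1) + (1/6)·1 + (1/2)·(-4) = -13/6.
If Firm B plays Ignore, Firm A's expected payoff is (1/3)·5 + (1/6)·(-2) + (1/2)·8 = 16/3.
If Firm B plays Undercut, Firm A's expected payoff is (1/3)·7 + (1/6)·11 + (1/2)·3 = 17/3.
Firm B minimizes Firm A's payoff; the smallest is -13/6, so the best response is Match.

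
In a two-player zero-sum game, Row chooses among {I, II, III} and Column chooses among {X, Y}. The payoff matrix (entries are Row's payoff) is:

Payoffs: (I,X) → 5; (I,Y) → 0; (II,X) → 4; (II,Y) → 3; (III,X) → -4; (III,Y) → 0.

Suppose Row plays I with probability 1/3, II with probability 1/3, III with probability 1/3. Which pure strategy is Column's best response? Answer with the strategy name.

Y

If Column plays X, Row's expected payoff is (1/3)·5 + (1/3)·4 + (1/3)·(-4) = 5/3.
If Column plays Y, Row's expected payoff is (1/3)·0 + (1/3)·3 + (1/3)·0 = 1.
Column minimizes Row's payoff; the smallest is 1, so the best response is Y.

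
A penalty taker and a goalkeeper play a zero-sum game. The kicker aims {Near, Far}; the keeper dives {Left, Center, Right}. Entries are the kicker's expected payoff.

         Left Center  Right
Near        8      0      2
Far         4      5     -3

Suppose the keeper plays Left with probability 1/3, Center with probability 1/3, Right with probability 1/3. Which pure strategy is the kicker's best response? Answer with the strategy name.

Near

Expected payoff of Near: (1/3)·8 + (1/3)·0 + (1/3)·2 = 10/3.
Expected payoff of Far: (1/3)·4 + (1/3)·5 + (1/3)·(-3) = 2.
The largest is 10/3, so the kicker's best response is Near.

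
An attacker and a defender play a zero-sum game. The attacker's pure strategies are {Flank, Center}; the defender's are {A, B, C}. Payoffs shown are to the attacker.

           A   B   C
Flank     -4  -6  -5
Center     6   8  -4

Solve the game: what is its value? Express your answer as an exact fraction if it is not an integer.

-4

Row minima: Flank → -6, Center → -4; maximin = -4.
Column maxima: A → 6, B → 8, C → -4; minimax = -4.
Since maximin = minimax = -4, there is a saddle point and the value is -4.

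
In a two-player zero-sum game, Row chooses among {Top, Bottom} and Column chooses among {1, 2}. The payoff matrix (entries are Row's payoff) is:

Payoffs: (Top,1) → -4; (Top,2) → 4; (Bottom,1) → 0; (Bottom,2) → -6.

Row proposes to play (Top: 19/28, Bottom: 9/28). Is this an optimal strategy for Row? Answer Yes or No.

No

Against 1 this mix gives (19/28)·(-4) + (9/28)·0 = -19/7.
Against 2 this mix gives (19/28)·4 + (9/28)·(-6) = 11/14.
Column will play 1, holding Row to -19/7. Shifting weight toward the row that does better against 1 would raise this floor (the equalizing mix achieves -12/7 against both 1 and 2), so the proposed strategy is not optimal.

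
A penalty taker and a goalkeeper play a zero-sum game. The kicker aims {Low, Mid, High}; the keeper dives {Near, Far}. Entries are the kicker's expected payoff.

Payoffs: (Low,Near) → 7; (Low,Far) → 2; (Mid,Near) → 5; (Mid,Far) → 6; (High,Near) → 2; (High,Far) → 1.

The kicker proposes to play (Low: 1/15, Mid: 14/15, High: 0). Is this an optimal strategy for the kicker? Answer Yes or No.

Against Near this mix gives (1/15)·7 + (14/15)·5 = 77/15.
Against Far this mix gives (1/15)·2 + (14/15)·6 = 86/15.
The keeper will play Near, holding the kicker to 77/15. Shifting weight toward the row that does better against Near would raise this floor (the equalizing mix achieves 16/3 against both Near and Far), so the proposed strategy is not optimal.

No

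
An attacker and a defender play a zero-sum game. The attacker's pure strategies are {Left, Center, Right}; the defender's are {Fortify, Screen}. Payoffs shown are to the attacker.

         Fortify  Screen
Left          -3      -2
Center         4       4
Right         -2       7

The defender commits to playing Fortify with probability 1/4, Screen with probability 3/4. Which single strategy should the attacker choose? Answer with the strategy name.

Expected payoff of Left: (1/4)·(-3) + (3/4)·(-2) = -9/4.
Expected payoff of Center: (1/4)·4 + (3/4)·4 = 4.
Expected payoff of Right: (1/4)·(-2) + (3/4)·7 = 19/4.
The largest is 19/4, so the attacker's best response is Right.

Right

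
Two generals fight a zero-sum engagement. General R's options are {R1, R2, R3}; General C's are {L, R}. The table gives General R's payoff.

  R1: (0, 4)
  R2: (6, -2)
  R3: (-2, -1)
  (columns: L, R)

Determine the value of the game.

Row minima: R1 → 0, R2 → -2, R3 → -2; maximin = 0.
Column maxima: L → 6, R → 4; minimax = 4.
0 ≠ 4, so there is no saddle point; optimal play is mixed.
R3 is strictly dominated by R1, so General R never plays it.
On the remaining 2×2 (R1, R2 vs L, R):
Let General R play R1 with probability p. Expected payoff against L: 0p + 6(1−p) = −6p + 6; against R: 4p + (-2)(1−p) = 6p − 2.
Setting these equal: −6p + 6 = 6p − 2 ⇒ −12p = -8 ⇒ p = 2/3, and the value is (-6)·(2/3) + 6 = 2.
For General C: with q = P(L), equating R1's and R2's payoffs gives −4q + 4 = 8q − 2 ⇒ q = 1/2.

2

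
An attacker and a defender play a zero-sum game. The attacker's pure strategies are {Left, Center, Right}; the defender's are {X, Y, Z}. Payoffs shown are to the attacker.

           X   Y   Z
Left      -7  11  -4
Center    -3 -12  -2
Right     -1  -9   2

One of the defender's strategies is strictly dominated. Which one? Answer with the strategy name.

Z

X holds the attacker's payoff strictly below Z in every row: -7 < -4, -3 < -2, -1 < 2.
So Z is strictly dominated for the defender.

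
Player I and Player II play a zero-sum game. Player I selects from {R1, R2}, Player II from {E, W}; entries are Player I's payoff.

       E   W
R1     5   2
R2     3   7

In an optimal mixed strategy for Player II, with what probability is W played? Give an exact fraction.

2/7

Row minima: R1 → 2, R2 → 3; maximin = 3.
Column maxima: E → 5, W → 7; minimax = 5.
3 ≠ 5, so there is no saddle point; optimal play is mixed.
Let Player I play R1 with probability p. Expected payoff against E: 5p + 3(1−p) = 2p + 3; against W: 2p + 7(1−p) = −5p + 7.
Setting these equal: 2p + 3 = −5p + 7 ⇒ 7p = 4 ⇒ p = 4/7, and the value is (2)·(4/7) + 3 = 29/7.
For Player II: with q = P(E), equating R1's and R2's payoffs gives 3q + 2 = −4q + 7 ⇒ q = 5/7.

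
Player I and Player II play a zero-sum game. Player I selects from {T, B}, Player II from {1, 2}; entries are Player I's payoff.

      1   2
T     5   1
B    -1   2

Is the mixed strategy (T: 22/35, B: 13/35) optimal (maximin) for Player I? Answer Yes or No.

Against 1 this mix gives (22/35)·5 + (13/35)·(-1) = 97/35.
Against 2 this mix gives (22/35)·1 + (13/35)·2 = 48/35.
Player II will play 2, holding Player I to 48/35. Shifting weight toward the row that does better against 2 would raise this floor (the equalizing mix achieves 11/7 against both 2 and 1), so the proposed strategy is not optimal.

No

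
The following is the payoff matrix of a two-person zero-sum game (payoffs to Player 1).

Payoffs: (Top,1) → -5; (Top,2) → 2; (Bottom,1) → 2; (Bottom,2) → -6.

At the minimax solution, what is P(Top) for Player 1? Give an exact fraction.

Row minima: Top → -5, Bottom → -6; maximin = -5.
Column maxima: 1 → 2, 2 → 2; minimax = 2.
-5 ≠ 2, so there is no saddle point; optimal play is mixed.
Let Player 1 play Top with probability p. Expected payoff against 1: (-5)p + 2(1−p) = −7p + 2; against 2: 2p + (-6)(1−p) = 8p − 6.
Setting these equal: −7p + 2 = 8p − 6 ⇒ −15p = -8 ⇒ p = 8/15, and the value is (-7)·(8/15) + 2 = -26/15.
For Player 2: with q = P(1), equating Top's and Bottom's payoffs gives −7q + 2 = 8q − 6 ⇒ q = 8/15.

8/15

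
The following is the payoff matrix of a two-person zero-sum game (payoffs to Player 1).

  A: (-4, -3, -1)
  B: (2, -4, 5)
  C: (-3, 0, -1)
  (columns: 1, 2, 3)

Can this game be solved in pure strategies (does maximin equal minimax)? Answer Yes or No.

Row minima: A → -4, B → -4, C → -3; maximin = -3.
Column maxima: 1 → 2, 2 → 0, 3 → 5; minimax = 0.
-3 ≠ 0, so no pure-strategy equilibrium exists.

No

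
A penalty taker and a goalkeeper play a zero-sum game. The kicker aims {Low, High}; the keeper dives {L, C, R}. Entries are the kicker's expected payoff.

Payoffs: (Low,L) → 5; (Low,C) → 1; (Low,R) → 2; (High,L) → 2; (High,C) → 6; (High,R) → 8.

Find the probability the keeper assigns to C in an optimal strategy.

3/8

Row minima: Low → 1, High → 2; maximin = 2.
Column maxima: L → 5, C → 6, R → 8; minimax = 5.
2 ≠ 5, so there is no saddle point; optimal play is mixed.
R is strictly dominated by C (it gives the kicker strictly more in every row), so the keeper never plays it.
On the remaining 2×2 (Low, High vs L, C):
Let the kicker play Low with probability p. Expected payoff against L: 5p + 2(1−p) = 3p + 2; against C: 1p + 6(1−p) = −5p + 6.
Setting these equal: 3p + 2 = −5p + 6 ⇒ 8p = 4 ⇒ p = 1/2, and the value is (3)·(1/2) + 2 = 7/2.
For the keeper: with q = P(L), equating Low's and High's payoffs gives 4q + 1 = −4q + 6 ⇒ q = 5/8.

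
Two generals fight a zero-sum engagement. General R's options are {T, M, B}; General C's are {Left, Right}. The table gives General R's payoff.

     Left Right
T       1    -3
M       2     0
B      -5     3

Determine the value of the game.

Row minima: T → -3, M → 0, B → -5; maximin = 0.
Column maxima: Left → 2, Right → 3; minimax = 2.
0 ≠ 2, so there is no saddle point; optimal play is mixed.
T is strictly dominated by M, so General R never plays it.
On the remaining 2×2 (M, B vs Left, Right):
Let General R play M with probability p. Expected payoff against Left: 2p + (-5)(1−p) = 7p − 5; against Right: 0p + 3(1−p) = −3p + 3.
Setting these equal: 7p − 5 = −3p + 3 ⇒ 10p = 8 ⇒ p = 4/5, and the value is (7)·(4/5) − 5 = 3/5.
For General C: with q = P(Left), equating M's and B's payoffs gives 2q = −8q + 3 ⇒ q = 3/10.

3/5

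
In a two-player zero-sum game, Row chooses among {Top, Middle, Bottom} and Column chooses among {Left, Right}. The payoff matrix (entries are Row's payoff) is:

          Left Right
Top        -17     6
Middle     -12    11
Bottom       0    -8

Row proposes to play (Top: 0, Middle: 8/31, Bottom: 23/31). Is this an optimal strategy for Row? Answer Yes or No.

Yes

Against Left this mix gives (8/31)·(-12) + (23/31)·0 = -96/31.
Against Right this mix gives (8/31)·11 + (23/31)·(-8) = -96/31.
All of Column's active replies (Left, Right) yield -96/31, and no column does worse for Row. The mix makes Column indifferent and guarantees -96/31, so it is optimal.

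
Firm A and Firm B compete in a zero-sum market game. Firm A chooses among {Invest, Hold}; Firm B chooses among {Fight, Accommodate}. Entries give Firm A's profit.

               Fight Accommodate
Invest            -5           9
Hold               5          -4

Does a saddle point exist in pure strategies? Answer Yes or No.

Row minima: Invest → -5, Hold → -4; maximin = -4.
Column maxima: Fight → 5, Accommodate → 9; minimax = 5.
-4 ≠ 5, so no pure-strategy equilibrium exists.

No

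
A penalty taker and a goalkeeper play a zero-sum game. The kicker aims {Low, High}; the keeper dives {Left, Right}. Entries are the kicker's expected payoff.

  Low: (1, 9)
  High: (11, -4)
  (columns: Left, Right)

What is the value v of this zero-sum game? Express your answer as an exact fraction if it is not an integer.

103/23

Row minima: Low → 1, High → -4; maximin = 1.
Column maxima: Left → 11, Right → 9; minimax = 9.
1 ≠ 9, so there is no saddle point; optimal play is mixed.
Let the kicker play Low with probability p. Expected payoff against Left: 1p + 11(1−p) = −10p + 11; against Right: 9p + (-4)(1−p) = 13p − 4.
Setting these equal: −10p + 11 = 13p − 4 ⇒ −23p = -15 ⇒ p = 15/23, and the value is (-10)·(15/23) + 11 = 103/23.
For the keeper: with q = P(Left), equating Low's and High's payoffs gives −8q + 9 = 15q − 4 ⇒ q = 13/23.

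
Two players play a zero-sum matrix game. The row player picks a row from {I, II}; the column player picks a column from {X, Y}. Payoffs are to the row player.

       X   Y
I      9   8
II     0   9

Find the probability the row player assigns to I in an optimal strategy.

9/10

Row minima: I → 8, II → 0; maximin = 8.
Column maxima: X → 9, Y → 9; minimax = 9.
8 ≠ 9, so there is no saddle point; optimal play is mixed.
Let the row player play I with probability p. Expected payoff against X: 9p + 0(1−p) = 9p; against Y: 8p + 9(1−p) = −p + 9.
Setting these equal: 9p = −p + 9 ⇒ 10p = 9 ⇒ p = 9/10, and the value is (9)·(9/10) = 81/10.
For the column player: with q = P(X), equating I's and II's payoffs gives q + 8 = −9q + 9 ⇒ q = 1/10.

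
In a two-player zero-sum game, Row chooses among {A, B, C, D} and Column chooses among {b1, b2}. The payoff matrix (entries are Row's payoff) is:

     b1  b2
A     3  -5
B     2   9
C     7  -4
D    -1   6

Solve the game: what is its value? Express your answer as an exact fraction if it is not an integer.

Row minima: A → -5, B → 2, C → -4, D → -1; maximin = 2.
Column maxima: b1 → 7, b2 → 9; minimax = 7.
2 ≠ 7, so there is no saddle point; optimal play is mixed.
A is strictly dominated by C, so Row never plays it.
D is strictly dominated by B, so Row never plays it.
On the remaining 2×2 (B, C vs b1, b2):
Let Row play B with probability p. Expected payoff against b1: 2p + 7(1−p) = −5p + 7; against b2: 9p + (-4)(1−p) = 13p − 4.
Setting these equal: −5p + 7 = 13p − 4 ⇒ −18p = -11 ⇒ p = 11/18, and the value is (-5)·(11/18) + 7 = 71/18.
For Column: with q = P(b1), equating B's and C's payoffs gives −7q + 9 = 11q − 4 ⇒ q = 13/18.

71/18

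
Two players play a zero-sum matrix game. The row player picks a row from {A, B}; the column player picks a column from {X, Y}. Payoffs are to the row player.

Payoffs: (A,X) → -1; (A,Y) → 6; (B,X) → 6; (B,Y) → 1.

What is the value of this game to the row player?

37/12

Row minima: A → -1, B → 1; maximin = 1.
Column maxima: X → 6, Y → 6; minimax = 6.
1 ≠ 6, so there is no saddle point; optimal play is mixed.
Let the row player play A with probability p. Expected payoff against X: (-1)p + 6(1−p) = −7p + 6; against Y: 6p + 1(1−p) = 5p + 1.
Setting these equal: −7p + 6 = 5p + 1 ⇒ −12p = -5 ⇒ p = 5/12, and the value is (-7)·(5/12) + 6 = 37/12.
For the column player: with q = P(X), equating A's and B's payoffs gives −7q + 6 = 5q + 1 ⇒ q = 5/12.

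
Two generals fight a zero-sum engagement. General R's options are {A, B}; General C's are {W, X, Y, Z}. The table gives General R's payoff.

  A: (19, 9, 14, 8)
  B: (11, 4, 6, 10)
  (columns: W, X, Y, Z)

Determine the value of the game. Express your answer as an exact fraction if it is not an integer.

58/7

Row minima: A → 8, B → 4; maximin = 8.
Column maxima: W → 19, X → 9, Y → 14, Z → 10; minimax = 9.
8 ≠ 9, so there is no saddle point; optimal play is mixed.
W is strictly dominated by X (it gives General R strictly more in every row), so General C never plays it.
Y is strictly dominated by X (it gives General R strictly more in every row), so General C never plays it.
On the remaining 2×2 (A, B vs X, Z):
Let General R play A with probability p. Expected payoff against X: 9p + 4(1−p) = 5p + 4; against Z: 8p + 10(1−p) = −2p + 10.
Setting these equal: 5p + 4 = −2p + 10 ⇒ 7p = 6 ⇒ p = 6/7, and the value is (5)·(6/7) + 4 = 58/7.
For General C: with q = P(X), equating A's and B's payoffs gives q + 8 = −6q + 10 ⇒ q = 2/7.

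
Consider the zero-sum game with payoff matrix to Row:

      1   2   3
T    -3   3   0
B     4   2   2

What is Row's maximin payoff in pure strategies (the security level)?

2

Row minima: T → -3, B → 2.
The best of these is 2.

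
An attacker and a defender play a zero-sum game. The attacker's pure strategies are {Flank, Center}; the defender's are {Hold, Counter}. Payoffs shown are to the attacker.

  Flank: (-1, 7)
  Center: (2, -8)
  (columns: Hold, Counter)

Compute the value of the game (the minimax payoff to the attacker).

Row minima: Flank → -1, Center → -8; maximin = -1.
Column maxima: Hold → 2, Counter → 7; minimax = 2.
-1 ≠ 2, so there is no saddle point; optimal play is mixed.
Let the attacker play Flank with probability p. Expected payoff against Hold: (-1)p + 2(1−p) = −3p + 2; against Counter: 7p + (-8)(1−p) = 15p − 8.
Setting these equal: −3p + 2 = 15p − 8 ⇒ −18p = -10 ⇒ p = 5/9, and the value is (-3)·(5/9) + 2 = 1/3.
For the defender: with q = P(Hold), equating Flank's and Center's payoffs gives −8q + 7 = 10q − 8 ⇒ q = 5/6.

1/3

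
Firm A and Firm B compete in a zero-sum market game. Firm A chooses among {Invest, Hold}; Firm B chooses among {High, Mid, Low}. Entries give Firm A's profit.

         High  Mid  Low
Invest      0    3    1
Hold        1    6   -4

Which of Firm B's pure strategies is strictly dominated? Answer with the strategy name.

Mid

High holds Firm A's payoff strictly below Mid in every row: 0 < 3, 1 < 6.
So Mid is strictly dominated for Firm B.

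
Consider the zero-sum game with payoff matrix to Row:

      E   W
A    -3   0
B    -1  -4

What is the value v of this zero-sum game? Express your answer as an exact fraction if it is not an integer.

Row minima: A → -3, B → -4; maximin = -3.
Column maxima: E → -1, W → 0; minimax = -1.
-3 ≠ -1, so there is no saddle point; optimal play is mixed.
Let Row play A with probability p. Expected payoff against E: (-3)p + (-1)(1−p) = −2p − 1; against W: 0p + (-4)(1−p) = 4p − 4.
Setting these equal: −2p − 1 = 4p − 4 ⇒ −6p = -3 ⇒ p = 1/2, and the value is (-2)·(1/2) − 1 = -2.
For Column: with q = P(E), equating A's and B's payoffs gives −3q = 3q − 4 ⇒ q = 2/3.

-2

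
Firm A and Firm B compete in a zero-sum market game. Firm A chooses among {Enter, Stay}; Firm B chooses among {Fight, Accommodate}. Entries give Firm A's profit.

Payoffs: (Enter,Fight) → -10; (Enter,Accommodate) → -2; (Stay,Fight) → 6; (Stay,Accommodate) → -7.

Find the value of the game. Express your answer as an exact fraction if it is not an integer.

-82/21

Row minima: Enter → -10, Stay → -7; maximin = -7.
Column maxima: Fight → 6, Accommodate → -2; minimax = -2.
-7 ≠ -2, so there is no saddle point; optimal play is mixed.
Let Firm A play Enter with probability p. Expected payoff against Fight: (-10)p + 6(1−p) = −16p + 6; against Accommodate: (-2)p + (-7)(1−p) = 5p − 7.
Setting these equal: −16p + 6 = 5p − 7 ⇒ −21p = -13 ⇒ p = 13/21, and the value is (-16)·(13/21) + 6 = -82/21.
For Firm B: with q = P(Fight), equating Enter's and Stay's payoffs gives −8q − 2 = 13q − 7 ⇒ q = 5/21.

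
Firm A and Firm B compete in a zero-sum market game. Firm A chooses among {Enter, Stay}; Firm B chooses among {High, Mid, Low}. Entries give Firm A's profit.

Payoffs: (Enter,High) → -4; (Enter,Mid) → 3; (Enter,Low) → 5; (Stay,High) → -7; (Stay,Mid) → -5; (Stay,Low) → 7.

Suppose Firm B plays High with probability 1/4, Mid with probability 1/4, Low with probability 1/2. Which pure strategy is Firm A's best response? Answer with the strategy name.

Enter

Expected payoff of Enter: (1/4)·(-4) + (1/4)·3 + (1/2)·5 = 9/4.
Expected payoff of Stay: (1/4)·(-7) + (1/4)·(-5) + (1/2)·7 = 1/2.
The largest is 9/4, so Firm A's best response is Enter.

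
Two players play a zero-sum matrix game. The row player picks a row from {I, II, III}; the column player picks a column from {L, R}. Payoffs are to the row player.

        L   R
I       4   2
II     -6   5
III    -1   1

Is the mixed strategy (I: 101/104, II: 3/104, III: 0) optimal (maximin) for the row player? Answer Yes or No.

Against L this mix gives (101/104)·4 + (3/104)·(-6) = 193/52.
Against R this mix gives (101/104)·2 + (3/104)·5 = 217/104.
The column player will play R, holding the row player to 217/104. Shifting weight toward the row that does better against R would raise this floor (the equalizing mix achieves 32/13 against both R and L), so the proposed strategy is not optimal.

No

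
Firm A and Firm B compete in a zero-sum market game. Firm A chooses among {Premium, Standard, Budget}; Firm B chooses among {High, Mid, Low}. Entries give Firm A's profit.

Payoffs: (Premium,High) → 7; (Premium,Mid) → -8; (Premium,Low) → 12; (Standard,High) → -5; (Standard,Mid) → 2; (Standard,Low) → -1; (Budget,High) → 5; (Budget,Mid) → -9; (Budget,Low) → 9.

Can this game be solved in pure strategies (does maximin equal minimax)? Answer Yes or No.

Row minima: Premium → -8, Standard → -5, Budget → -9; maximin = -5.
Column maxima: High → 7, Mid → 2, Low → 12; minimax = 2.
-5 ≠ 2, so no pure-strategy equilibrium exists.

No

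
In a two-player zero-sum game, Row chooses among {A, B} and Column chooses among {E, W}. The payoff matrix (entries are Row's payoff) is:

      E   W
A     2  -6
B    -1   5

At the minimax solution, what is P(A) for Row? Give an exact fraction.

3/7

Row minima: A → -6, B → -1; maximin = -1.
Column maxima: E → 2, W → 5; minimax = 2.
-1 ≠ 2, so there is no saddle point; optimal play is mixed.
Let Row play A with probability p. Expected payoff against E: 2p + (-1)(1−p) = 3p − 1; against W: (-6)p + 5(1−p) = −11p + 5.
Setting these equal: 3p − 1 = −11p + 5 ⇒ 14p = 6 ⇒ p = 3/7, and the value is (3)·(3/7) − 1 = 2/7.
For Column: with q = P(E), equating A's and B's payoffs gives 8q − 6 = −6q + 5 ⇒ q = 11/14.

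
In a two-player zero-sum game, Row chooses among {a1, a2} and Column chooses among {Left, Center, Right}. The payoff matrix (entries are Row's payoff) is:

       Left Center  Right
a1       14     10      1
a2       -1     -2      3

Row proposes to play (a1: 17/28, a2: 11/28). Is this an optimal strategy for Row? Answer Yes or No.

Against Left this mix gives (17/28)·14 + (11/28)·(-1) = 227/28.
Against Center this mix gives (17/28)·10 + (11/28)·(-2) = 37/7.
Against Right this mix gives (17/28)·1 + (11/28)·3 = 25/14.
Column will play Right, holding Row to 25/14. Shifting weight toward the row that does better against Right would raise this floor (the equalizing mix achieves 16/7 against both Right and Center), so the proposed strategy is not optimal.

No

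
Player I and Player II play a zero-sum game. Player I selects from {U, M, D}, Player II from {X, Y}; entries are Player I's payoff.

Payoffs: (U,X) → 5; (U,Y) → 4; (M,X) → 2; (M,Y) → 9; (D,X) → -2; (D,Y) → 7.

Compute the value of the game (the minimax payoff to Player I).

37/8

Row minima: U → 4, M → 2, D → -2; maximin = 4.
Column maxima: X → 5, Y → 9; minimax = 5.
4 ≠ 5, so there is no saddle point; optimal play is mixed.
D is strictly dominated by M, so Player I never plays it.
On the remaining 2×2 (U, M vs X, Y):
Let Player I play U with probability p. Expected payoff against X: 5p + 2(1−p) = 3p + 2; against Y: 4p + 9(1−p) = −5p + 9.
Setting these equal: 3p + 2 = −5p + 9 ⇒ 8p = 7 ⇒ p = 7/8, and the value is (3)·(7/8) + 2 = 37/8.
For Player II: with q = P(X), equating U's and M's payoffs gives q + 4 = −7q + 9 ⇒ q = 5/8.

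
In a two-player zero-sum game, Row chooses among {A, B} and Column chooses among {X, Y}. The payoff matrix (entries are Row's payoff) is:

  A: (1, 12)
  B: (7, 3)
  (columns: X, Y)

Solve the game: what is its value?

Row minima: A → 1, B → 3; maximin = 3.
Column maxima: X → 7, Y → 12; minimax = 7.
3 ≠ 7, so there is no saddle point; optimal play is mixed.
Let Row play A with probability p. Expected payoff against X: 1p + 7(1−p) = −6p + 7; against Y: 12p + 3(1−p) = 9p + 3.
Setting these equal: −6p + 7 = 9p + 3 ⇒ −15p = -4 ⇒ p = 4/15, and the value is (-6)·(4/15) + 7 = 27/5.
For Column: with q = P(X), equating A's and B's payoffs gives −11q + 12 = 4q + 3 ⇒ q = 3/5.

27/5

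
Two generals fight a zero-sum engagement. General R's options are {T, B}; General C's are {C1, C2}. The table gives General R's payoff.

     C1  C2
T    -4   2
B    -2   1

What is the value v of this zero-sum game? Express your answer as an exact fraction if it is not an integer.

Row minima: T → -4, B → -2; maximin = -2.
Column maxima: C1 → -2, C2 → 2; minimax = -2.
Since maximin = minimax = -2, there is a saddle point and the value is -2.

-2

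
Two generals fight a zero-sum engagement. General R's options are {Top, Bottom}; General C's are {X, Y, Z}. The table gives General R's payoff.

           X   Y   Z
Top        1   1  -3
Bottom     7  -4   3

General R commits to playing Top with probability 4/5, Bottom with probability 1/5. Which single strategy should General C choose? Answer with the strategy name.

If General C plays X, General R's expected payoff is (4/5)·1 + (1/5)·7 = 11/5.
If General C plays Y, General R's expected payoff is (4/5)·1 + (1/5)·(-4) = 0.
If General C plays Z, General R's expected payoff is (4/5)·(-3) + (1/5)·3 = -9/5.
General C minimizes General R's payoff; the smallest is -9/5, so the best response is Z.

Z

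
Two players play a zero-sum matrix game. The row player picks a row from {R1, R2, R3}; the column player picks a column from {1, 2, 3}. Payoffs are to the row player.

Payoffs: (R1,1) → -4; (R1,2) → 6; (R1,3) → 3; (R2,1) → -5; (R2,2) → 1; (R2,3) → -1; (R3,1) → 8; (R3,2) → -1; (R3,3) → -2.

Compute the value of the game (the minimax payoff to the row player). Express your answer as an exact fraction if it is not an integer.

Row minima: R1 → -4, R2 → -5, R3 → -2; maximin = -2.
Column maxima: 1 → 8, 2 → 6, 3 → 3; minimax = 3.
-2 ≠ 3, so there is no saddle point; optimal play is mixed.
R2 is strictly dominated by R1, so the row player never plays it.
2 is strictly dominated by 3 (it gives the row player strictly more in every row), so the column player never plays it.
On the remaining 2×2 (R1, R3 vs 1, 3):
Let the row player play R1 with probability p. Expected payoff against 1: (-4)p + 8(1−p) = −12p + 8; against 3: 3p + (-2)(1−p) = 5p − 2.
Setting these equal: −12p + 8 = 5p − 2 ⇒ −17p = -10 ⇒ p = 10/17, and the value is (-12)·(10/17) + 8 = 16/17.
For the column player: with q = P(1), equating R1's and R3's payoffs gives −7q + 3 = 10q − 2 ⇒ q = 5/17.

16/17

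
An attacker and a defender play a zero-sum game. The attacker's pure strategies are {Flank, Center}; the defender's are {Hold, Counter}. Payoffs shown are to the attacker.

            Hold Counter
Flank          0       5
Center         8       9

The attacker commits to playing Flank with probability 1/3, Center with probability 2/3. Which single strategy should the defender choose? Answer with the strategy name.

If the defender plays Hold, the attacker's expected payoff is (1/3)·0 + (2/3)·8 = 16/3.
If the defender plays Counter, the attacker's expected payoff is (1/3)·5 + (2/3)·9 = 23/3.
The defender minimizes the attacker's payoff; the smallest is 16/3, so the best response is Hold.

Hold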